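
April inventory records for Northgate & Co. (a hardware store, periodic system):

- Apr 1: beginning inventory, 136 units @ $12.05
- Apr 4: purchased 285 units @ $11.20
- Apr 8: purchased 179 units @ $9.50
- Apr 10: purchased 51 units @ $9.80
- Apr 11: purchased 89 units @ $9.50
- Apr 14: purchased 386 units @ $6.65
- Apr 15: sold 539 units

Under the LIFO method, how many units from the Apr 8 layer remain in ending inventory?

Apr 15, 539 sold [LIFO — newest first]: 386 @ $6.65 + 89 @ $9.50 + 51 @ $9.80 + 13 @ $9.50 = $4,035.70
Ending inventory: 136 @ $12.05 + 285 @ $11.20 + 166 @ $9.50 = $6,407.80
Check: goods available $10,443.50 = COGS $4,035.70 + ending $6,407.80

166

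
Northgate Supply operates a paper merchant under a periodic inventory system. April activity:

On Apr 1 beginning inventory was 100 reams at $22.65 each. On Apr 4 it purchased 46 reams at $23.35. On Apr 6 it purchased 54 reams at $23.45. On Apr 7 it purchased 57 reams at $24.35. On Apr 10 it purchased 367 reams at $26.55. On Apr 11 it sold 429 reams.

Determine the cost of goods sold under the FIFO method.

Apr 11, 429 sold [FIFO — oldest first]: 100 @ $22.65 + 46 @ $23.35 + 54 @ $23.45 + 57 @ $24.35 + 172 @ $26.55 = $10,559.95
Ending inventory: 195 @ $26.55 = $5,177.25
Check: goods available $15,737.20 = COGS $10,559.95 + ending $5,177.25

COGS = $10,559.95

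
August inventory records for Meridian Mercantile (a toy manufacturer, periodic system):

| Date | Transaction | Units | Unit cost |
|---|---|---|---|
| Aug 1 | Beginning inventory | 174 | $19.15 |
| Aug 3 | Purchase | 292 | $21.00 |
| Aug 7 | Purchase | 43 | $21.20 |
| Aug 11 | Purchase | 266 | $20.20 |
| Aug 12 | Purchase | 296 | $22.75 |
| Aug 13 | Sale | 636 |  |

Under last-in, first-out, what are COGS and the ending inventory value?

COGS = $13,669.80; ending inventory = $8,813.10

Aug 13, 636 sold [LIFO — newest first]: 296 @ $22.75 + 266 @ $20.20 + 43 @ $21.20 + 31 @ $21.00 = $13,669.80
Ending inventory: 174 @ $19.15 + 261 @ $21.00 = $8,813.10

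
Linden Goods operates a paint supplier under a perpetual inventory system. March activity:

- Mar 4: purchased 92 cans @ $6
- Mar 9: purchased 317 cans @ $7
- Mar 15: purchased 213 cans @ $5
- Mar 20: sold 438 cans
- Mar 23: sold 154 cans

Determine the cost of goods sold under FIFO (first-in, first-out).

COGS = $3,686

Mar 20, 438 sold [FIFO — oldest first]: 92 @ $6 + 317 @ $7 + 29 @ $5 = $2,916
Mar 23, 154 sold [FIFO — oldest first]: 154 @ $5 = $770
Total COGS = $2,916 + $770 = $3,686
Ending inventory: 30 @ $5 = $150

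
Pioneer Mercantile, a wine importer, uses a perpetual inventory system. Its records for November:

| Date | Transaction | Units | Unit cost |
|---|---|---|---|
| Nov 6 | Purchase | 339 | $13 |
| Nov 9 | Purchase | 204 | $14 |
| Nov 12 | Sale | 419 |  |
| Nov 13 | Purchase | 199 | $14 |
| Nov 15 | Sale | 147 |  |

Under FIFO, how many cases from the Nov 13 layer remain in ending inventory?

176

Nov 12, 419 sold [FIFO — oldest first]: 339 @ $13 + 80 @ $14 = $5,527
Nov 15, 147 sold [FIFO — oldest first]: 124 @ $14 + 23 @ $14 = $2,058
Total COGS = $5,527 + $2,058 = $7,585
Ending inventory: 176 @ $14 = $2,464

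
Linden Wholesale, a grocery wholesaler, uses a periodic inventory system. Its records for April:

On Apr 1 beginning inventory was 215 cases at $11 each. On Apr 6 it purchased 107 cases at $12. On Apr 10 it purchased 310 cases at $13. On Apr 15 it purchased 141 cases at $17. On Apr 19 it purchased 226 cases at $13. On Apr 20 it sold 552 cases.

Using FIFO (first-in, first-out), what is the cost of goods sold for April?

Apr 20, 552 sold [FIFO — oldest first]: 215 @ $11 + 107 @ $12 + 230 @ $13 = $6,639
Ending inventory: 80 @ $13 + 141 @ $17 + 226 @ $13 = $6,375
Check: goods available $13,014 = COGS $6,639 + ending $6,375

COGS = $6,639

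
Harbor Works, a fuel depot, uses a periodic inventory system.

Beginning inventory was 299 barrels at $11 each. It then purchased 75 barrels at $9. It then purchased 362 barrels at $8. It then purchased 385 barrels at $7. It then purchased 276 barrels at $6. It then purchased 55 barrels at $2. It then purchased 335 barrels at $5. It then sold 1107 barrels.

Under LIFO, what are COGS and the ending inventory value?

COGS = $6,584; ending inventory = $6,412

Sale 1 (1107) [LIFO — newest first]: 335 @ $5 + 55 @ $2 + 276 @ $6 + 385 @ $7 + 56 @ $8 = $6,584
Ending inventory: 299 @ $11 + 75 @ $9 + 306 @ $8 = $6,412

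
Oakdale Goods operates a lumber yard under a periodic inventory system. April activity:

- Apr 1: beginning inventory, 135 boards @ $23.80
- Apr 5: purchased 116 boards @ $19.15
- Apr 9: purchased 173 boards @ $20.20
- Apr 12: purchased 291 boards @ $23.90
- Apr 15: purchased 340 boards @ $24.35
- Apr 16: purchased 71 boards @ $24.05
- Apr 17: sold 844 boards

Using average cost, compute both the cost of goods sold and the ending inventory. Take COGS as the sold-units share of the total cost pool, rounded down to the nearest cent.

Apr 17, sell 844: 844/1126 × $25,870.45 → $19,391.34
Ending inventory (cost pool remaining) = $6,479.11
Check: goods available $25,870.45 = COGS $19,391.34 + ending $6,479.11

COGS = $19,391.34; ending inventory = $6,479.11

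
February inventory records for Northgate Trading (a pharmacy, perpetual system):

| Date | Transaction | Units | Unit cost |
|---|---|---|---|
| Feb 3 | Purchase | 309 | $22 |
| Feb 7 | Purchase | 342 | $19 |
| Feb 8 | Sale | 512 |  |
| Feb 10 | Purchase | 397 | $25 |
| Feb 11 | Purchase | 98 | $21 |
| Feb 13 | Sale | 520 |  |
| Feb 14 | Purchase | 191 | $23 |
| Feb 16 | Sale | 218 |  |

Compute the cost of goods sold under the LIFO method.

Feb 8, 512 sold [LIFO — newest first]: 342 @ $19 + 170 @ $22 = $10,238
Feb 13, 520 sold [LIFO — newest first]: 98 @ $21 + 397 @ $25 + 25 @ $22 = $12,533
Feb 16, 218 sold [LIFO — newest first]: 191 @ $23 + 27 @ $22 = $4,987
Total COGS = $10,238 + $12,533 + $4,987 = $27,758
Ending inventory: 87 @ $22 = $1,914
Check: goods available $29,672 = COGS $27,758 + ending $1,914

COGS = $27,758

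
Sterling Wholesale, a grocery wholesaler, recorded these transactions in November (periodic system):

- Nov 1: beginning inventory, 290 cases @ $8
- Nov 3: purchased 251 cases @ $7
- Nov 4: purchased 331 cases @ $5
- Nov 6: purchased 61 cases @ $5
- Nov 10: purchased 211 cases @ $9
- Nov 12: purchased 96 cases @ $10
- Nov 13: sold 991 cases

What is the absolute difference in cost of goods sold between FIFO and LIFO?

$345

FIFO COGS: 290 @ $8 + 251 @ $7 + 331 @ $5 + 61 @ $5 + 58 @ $9 = $6,559
LIFO COGS: 96 @ $10 + 211 @ $9 + 61 @ $5 + 331 @ $5 + 251 @ $7 + 41 @ $8 = $6,904
Difference = |$6,559 − $6,904| = $345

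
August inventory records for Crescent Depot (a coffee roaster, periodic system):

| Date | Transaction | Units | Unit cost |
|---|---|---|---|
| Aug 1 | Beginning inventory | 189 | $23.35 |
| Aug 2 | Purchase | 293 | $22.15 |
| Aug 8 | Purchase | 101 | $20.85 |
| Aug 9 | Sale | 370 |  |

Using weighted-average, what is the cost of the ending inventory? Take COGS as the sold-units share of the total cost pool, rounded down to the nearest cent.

Aug 9, sell 370: 370/583 × $13,008.95 → $8,256.10
Ending inventory (cost pool remaining) = $4,752.85

Ending inventory = $4,752.85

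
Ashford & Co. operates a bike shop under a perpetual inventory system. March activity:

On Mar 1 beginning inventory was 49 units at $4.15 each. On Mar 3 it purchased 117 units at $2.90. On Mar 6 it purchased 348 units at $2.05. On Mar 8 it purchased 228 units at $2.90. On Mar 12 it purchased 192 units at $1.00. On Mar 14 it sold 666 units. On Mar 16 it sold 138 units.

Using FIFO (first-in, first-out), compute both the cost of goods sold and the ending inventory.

Mar 14, 666 sold [FIFO — oldest first]: 49 @ $4.15 + 117 @ $2.90 + 348 @ $2.05 + 152 @ $2.90 = $1,696.85
Mar 16, 138 sold [FIFO — oldest first]: 76 @ $2.90 + 62 @ $1.00 = $282.40
Total COGS = $1,696.85 + $282.40 = $1,979.25
Ending inventory: 130 @ $1.00 = $130.00

COGS = $1,979.25; ending inventory = $130.00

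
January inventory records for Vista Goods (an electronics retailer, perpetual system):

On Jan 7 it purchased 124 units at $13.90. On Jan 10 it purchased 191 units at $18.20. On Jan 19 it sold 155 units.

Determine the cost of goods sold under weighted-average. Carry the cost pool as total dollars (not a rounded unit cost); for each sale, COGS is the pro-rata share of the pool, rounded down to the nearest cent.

After Jan 7: 124 on hand, pool $1,723.60 (≈ $13.9000 each)
After Jan 10: 315 on hand, pool $5,199.80 (≈ $16.5073 each)
Jan 19, sell 155: 155/315 × $5,199.80 → $2,558.63
Ending inventory (cost pool remaining) = $2,641.17

COGS = $2,558.63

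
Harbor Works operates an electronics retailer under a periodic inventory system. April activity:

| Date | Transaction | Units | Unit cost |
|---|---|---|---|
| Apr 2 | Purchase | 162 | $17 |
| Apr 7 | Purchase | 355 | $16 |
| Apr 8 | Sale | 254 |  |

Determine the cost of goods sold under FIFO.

Apr 8, 254 sold [FIFO — oldest first]: 162 @ $17 + 92 @ $16 = $4,226
Ending inventory: 263 @ $16 = $4,208

COGS = $4,226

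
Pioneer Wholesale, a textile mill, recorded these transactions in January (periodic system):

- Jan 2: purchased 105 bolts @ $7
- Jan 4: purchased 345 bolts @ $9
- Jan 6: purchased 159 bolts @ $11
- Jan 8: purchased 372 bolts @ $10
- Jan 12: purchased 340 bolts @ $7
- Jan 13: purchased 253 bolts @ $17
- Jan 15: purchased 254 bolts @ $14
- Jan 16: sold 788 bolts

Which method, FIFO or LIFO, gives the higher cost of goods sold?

LIFO

FIFO COGS: 105 @ $7 + 345 @ $9 + 159 @ $11 + 179 @ $10 = $7,379
LIFO COGS: 254 @ $14 + 253 @ $17 + 281 @ $7 = $9,824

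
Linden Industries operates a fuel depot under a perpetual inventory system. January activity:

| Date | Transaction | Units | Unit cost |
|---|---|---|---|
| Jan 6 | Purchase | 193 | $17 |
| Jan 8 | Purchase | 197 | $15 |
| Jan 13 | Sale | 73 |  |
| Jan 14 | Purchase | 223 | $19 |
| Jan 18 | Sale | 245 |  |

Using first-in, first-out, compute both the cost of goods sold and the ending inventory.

Jan 13, 73 sold [FIFO — oldest first]: 73 @ $17 = $1,241
Jan 18, 245 sold [FIFO — oldest first]: 120 @ $17 + 125 @ $15 = $3,915
Total COGS = $1,241 + $3,915 = $5,156
Ending inventory: 72 @ $15 + 223 @ $19 = $5,317
Check: goods available $10,473 = COGS $5,156 + ending $5,317

COGS = $5,156; ending inventory = $5,317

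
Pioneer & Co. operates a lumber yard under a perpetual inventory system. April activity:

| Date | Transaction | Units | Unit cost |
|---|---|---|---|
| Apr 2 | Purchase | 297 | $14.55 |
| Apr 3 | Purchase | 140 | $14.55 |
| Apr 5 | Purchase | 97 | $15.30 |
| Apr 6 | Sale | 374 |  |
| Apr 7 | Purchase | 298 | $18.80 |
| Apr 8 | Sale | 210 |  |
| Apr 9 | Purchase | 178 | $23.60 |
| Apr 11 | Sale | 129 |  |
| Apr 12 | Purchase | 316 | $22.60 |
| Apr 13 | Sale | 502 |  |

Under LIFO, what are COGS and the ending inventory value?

COGS = $23,172.20; ending inventory = $1,615.05

Apr 6, 374 sold [LIFO — newest first]: 97 @ $15.30 + 140 @ $14.55 + 137 @ $14.55 = $5,514.45
Apr 8, 210 sold [LIFO — newest first]: 210 @ $18.80 = $3,948.00
Apr 11, 129 sold [LIFO — newest first]: 129 @ $23.60 = $3,044.40
Apr 13, 502 sold [LIFO — newest first]: 316 @ $22.60 + 49 @ $23.60 + 88 @ $18.80 + 49 @ $14.55 = $10,665.35
Total COGS = $5,514.45 + $3,948.00 + $3,044.40 + $10,665.35 = $23,172.20
Ending inventory: 111 @ $14.55 = $1,615.05
Check: goods available $24,787.25 = COGS $23,172.20 + ending $1,615.05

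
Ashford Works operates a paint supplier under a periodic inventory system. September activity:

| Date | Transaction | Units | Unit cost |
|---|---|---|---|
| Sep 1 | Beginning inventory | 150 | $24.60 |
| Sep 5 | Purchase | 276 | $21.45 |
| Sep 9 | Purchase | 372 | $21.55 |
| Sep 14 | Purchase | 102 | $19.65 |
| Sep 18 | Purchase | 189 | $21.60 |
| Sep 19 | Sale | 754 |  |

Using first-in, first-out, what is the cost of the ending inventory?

Ending inventory = $7,034.90

Sep 19, 754 sold [FIFO — oldest first]: 150 @ $24.60 + 276 @ $21.45 + 328 @ $21.55 = $16,678.60
Ending inventory: 44 @ $21.55 + 102 @ $19.65 + 189 @ $21.60 = $7,034.90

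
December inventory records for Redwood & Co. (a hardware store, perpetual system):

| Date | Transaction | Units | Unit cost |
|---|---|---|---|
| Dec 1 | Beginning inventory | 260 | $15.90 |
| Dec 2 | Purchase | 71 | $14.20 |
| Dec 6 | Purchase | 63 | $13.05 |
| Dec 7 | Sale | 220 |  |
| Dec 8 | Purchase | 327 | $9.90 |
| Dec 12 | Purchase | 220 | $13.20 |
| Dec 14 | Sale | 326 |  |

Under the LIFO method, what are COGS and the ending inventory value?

Dec 7, 220 sold [LIFO — newest first]: 63 @ $13.05 + 71 @ $14.20 + 86 @ $15.90 = $3,197.75
Dec 14, 326 sold [LIFO — newest first]: 220 @ $13.20 + 106 @ $9.90 = $3,953.40
Total COGS = $3,197.75 + $3,953.40 = $7,151.15
Ending inventory: 174 @ $15.90 + 221 @ $9.90 = $4,954.50

COGS = $7,151.15; ending inventory = $4,954.50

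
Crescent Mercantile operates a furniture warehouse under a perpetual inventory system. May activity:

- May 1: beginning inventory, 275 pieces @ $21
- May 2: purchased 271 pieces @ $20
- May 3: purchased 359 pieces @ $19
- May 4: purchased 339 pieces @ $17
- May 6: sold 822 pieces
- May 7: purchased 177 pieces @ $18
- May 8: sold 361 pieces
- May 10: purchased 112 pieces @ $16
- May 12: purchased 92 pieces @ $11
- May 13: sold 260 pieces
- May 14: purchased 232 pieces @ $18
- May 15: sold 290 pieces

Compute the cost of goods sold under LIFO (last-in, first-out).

May 6, 822 sold [LIFO — newest first]: 339 @ $17 + 359 @ $19 + 124 @ $20 = $15,064
May 8, 361 sold [LIFO — newest first]: 177 @ $18 + 147 @ $20 + 37 @ $21 = $6,903
May 13, 260 sold [LIFO — newest first]: 92 @ $11 + 112 @ $16 + 56 @ $21 = $3,980
May 15, 290 sold [LIFO — newest first]: 232 @ $18 + 58 @ $21 = $5,394
Total COGS = $15,064 + $6,903 + $3,980 + $5,394 = $31,341
Ending inventory: 124 @ $21 = $2,604

COGS = $31,341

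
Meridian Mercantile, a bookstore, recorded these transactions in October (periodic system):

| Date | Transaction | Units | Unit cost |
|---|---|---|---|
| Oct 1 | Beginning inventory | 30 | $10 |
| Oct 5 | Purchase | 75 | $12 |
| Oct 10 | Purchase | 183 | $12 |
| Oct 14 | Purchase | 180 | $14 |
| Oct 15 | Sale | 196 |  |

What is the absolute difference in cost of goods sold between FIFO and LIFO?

$420

FIFO COGS: 30 @ $10 + 75 @ $12 + 91 @ $12 = $2,292
LIFO COGS: 180 @ $14 + 16 @ $12 = $2,712
Difference = |$2,292 − $2,712| = $420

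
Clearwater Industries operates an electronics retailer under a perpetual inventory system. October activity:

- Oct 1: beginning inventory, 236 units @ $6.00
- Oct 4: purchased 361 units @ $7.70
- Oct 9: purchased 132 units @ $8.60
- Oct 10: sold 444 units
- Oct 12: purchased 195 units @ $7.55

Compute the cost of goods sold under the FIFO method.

Oct 10, 444 sold [FIFO — oldest first]: 236 @ $6.00 + 208 @ $7.70 = $3,017.60
Ending inventory: 153 @ $7.70 + 132 @ $8.60 + 195 @ $7.55 = $3,785.55

COGS = $3,017.60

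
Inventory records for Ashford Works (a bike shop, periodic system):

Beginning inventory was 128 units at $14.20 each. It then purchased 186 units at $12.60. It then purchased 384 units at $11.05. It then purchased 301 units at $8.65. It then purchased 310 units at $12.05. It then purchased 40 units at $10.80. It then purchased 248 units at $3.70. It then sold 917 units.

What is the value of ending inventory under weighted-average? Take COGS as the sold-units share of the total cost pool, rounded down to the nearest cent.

Sale 1, sell 917: 917/1597 × $16,093.15 → $9,240.71
Ending inventory (cost pool remaining) = $6,852.44
Check: goods available $16,093.15 = COGS $9,240.71 + ending $6,852.44

Ending inventory = $6,852.44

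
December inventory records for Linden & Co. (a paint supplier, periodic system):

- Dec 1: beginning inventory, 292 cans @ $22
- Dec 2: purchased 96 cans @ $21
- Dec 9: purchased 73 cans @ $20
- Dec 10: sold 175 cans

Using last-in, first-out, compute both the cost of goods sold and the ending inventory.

Dec 10, 175 sold [LIFO — newest first]: 73 @ $20 + 96 @ $21 + 6 @ $22 = $3,608
Ending inventory: 286 @ $22 = $6,292

COGS = $3,608; ending inventory = $6,292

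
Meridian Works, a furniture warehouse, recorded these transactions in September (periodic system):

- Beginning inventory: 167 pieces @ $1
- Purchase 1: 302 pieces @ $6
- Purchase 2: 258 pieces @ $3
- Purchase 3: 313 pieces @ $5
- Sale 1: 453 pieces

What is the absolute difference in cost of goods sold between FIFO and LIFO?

FIFO COGS: 167 @ $1 + 286 @ $6 = $1,883
LIFO COGS: 313 @ $5 + 140 @ $3 = $1,985
Difference = |$1,883 − $1,985| = $102

$102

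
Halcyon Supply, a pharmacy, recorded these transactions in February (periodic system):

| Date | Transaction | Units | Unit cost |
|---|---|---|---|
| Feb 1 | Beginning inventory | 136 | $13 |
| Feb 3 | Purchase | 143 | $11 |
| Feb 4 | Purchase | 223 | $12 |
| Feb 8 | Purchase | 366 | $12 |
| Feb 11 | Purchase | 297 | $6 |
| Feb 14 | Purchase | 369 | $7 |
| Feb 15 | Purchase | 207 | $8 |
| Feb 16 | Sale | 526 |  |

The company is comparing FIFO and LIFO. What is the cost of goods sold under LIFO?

COGS = $3,889

FIFO COGS: 136 @ $13 + 143 @ $11 + 223 @ $12 + 24 @ $12 = $6,305
LIFO COGS: 207 @ $8 + 319 @ $7 = $3,889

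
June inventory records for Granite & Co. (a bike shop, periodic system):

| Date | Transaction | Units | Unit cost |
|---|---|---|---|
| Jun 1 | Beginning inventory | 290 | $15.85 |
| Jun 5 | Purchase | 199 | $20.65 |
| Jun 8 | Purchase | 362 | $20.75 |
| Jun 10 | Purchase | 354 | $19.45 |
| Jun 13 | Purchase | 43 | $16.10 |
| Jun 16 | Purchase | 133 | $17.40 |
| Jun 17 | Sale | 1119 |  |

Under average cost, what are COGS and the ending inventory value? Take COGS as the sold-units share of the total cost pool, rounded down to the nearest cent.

COGS = $21,155.78; ending inventory = $4,953.37

Jun 17, sell 1119: 1119/1381 × $26,109.15 → $21,155.78
Ending inventory (cost pool remaining) = $4,953.37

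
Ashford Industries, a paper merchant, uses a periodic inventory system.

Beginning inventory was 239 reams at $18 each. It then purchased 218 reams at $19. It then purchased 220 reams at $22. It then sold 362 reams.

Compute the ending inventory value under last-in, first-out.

Sale 1 (362) [LIFO — newest first]: 220 @ $22 + 142 @ $19 = $7,538
Ending inventory: 239 @ $18 + 76 @ $19 = $5,746
Check: goods available $13,284 = COGS $7,538 + ending $5,746

Ending inventory = $5,746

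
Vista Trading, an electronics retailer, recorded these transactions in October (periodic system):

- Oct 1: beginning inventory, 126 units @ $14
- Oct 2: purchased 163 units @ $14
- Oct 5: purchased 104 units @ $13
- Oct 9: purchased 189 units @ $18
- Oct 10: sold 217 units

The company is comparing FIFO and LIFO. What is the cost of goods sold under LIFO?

COGS = $3,766

FIFO COGS: 126 @ $14 + 91 @ $14 = $3,038
LIFO COGS: 189 @ $18 + 28 @ $13 = $3,766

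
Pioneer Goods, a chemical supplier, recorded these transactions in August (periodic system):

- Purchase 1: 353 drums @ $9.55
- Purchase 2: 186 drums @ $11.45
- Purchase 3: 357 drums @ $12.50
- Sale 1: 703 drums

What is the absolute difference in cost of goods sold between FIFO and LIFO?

$569.35

FIFO COGS: 353 @ $9.55 + 186 @ $11.45 + 164 @ $12.50 = $7,550.85
LIFO COGS: 357 @ $12.50 + 186 @ $11.45 + 160 @ $9.55 = $8,120.20
Difference = |$7,550.85 − $8,120.20| = $569.35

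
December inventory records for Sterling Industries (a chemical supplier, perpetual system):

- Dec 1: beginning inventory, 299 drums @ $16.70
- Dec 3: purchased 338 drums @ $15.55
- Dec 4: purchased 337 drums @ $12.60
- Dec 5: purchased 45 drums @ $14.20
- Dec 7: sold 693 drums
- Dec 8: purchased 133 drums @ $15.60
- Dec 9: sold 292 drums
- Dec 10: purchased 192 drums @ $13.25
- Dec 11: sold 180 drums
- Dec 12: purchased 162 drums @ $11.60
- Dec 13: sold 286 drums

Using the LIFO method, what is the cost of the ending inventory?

Ending inventory = $918.50

Dec 7, 693 sold [LIFO — newest first]: 45 @ $14.20 + 337 @ $12.60 + 311 @ $15.55 = $9,721.25
Dec 9, 292 sold [LIFO — newest first]: 133 @ $15.60 + 27 @ $15.55 + 132 @ $16.70 = $4,699.05
Dec 11, 180 sold [LIFO — newest first]: 180 @ $13.25 = $2,385.00
Dec 13, 286 sold [LIFO — newest first]: 162 @ $11.60 + 12 @ $13.25 + 112 @ $16.70 = $3,908.60
Total COGS = $9,721.25 + $4,699.05 + $2,385.00 + $3,908.60 = $20,713.90
Ending inventory: 55 @ $16.70 = $918.50
Check: goods available $21,632.40 = COGS $20,713.90 + ending $918.50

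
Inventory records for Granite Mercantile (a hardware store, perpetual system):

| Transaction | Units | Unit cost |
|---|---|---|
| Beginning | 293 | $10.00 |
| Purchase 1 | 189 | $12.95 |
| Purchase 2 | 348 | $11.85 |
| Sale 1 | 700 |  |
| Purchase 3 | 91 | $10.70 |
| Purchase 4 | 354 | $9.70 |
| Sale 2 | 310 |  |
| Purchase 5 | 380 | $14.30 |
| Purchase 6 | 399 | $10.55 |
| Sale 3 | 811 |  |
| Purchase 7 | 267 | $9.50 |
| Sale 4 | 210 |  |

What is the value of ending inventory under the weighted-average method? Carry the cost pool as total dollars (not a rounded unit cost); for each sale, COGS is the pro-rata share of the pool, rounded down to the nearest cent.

After Beginning: 293 on hand, pool $2,930.00 (≈ $10.0000 each)
After Purchase 1: 482 on hand, pool $5,377.55 (≈ $11.1567 each)
After Purchase 2: 830 on hand, pool $9,501.35 (≈ $11.4474 each)
Sale 1, sell 700: 700/830 × $9,501.35 → $8,013.18
After Purchase 3: 221 on hand, pool $2,461.87 (≈ $11.1397 each)
After Purchase 4: 575 on hand, pool $5,895.67 (≈ $10.2533 each)
Sale 2, sell 310: 310/575 × $5,895.67 → $3,178.53
After Purchase 5: 645 on hand, pool $8,151.14 (≈ $12.6374 each)
After Purchase 6: 1044 on hand, pool $12,360.59 (≈ $11.8396 each)
Sale 3, sell 811: 811/1044 × $12,360.59 → $9,601.95
After Purchase 7: 500 on hand, pool $5,295.14 (≈ $10.5903 each)
Sale 4, sell 210: 210/500 × $5,295.14 → $2,223.95
Total COGS = $8,013.18 + $3,178.53 + $9,601.95 + $2,223.95 = $23,017.61
Ending inventory (cost pool remaining) = $3,071.19
Check: goods available $26,088.80 = COGS $23,017.61 + ending $3,071.19

Ending inventory = $3,071.19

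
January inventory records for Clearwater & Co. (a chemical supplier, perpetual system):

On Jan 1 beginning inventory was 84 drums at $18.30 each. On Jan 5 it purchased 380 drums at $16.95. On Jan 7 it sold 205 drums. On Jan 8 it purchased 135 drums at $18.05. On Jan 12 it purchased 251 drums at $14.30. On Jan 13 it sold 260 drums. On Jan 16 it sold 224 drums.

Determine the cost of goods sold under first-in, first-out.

COGS = $11,701.95

Jan 7, 205 sold [FIFO — oldest first]: 84 @ $18.30 + 121 @ $16.95 = $3,588.15
Jan 13, 260 sold [FIFO — oldest first]: 259 @ $16.95 + 1 @ $18.05 = $4,408.10
Jan 16, 224 sold [FIFO — oldest first]: 134 @ $18.05 + 90 @ $14.30 = $3,705.70
Total COGS = $3,588.15 + $4,408.10 + $3,705.70 = $11,701.95
Ending inventory: 161 @ $14.30 = $2,302.30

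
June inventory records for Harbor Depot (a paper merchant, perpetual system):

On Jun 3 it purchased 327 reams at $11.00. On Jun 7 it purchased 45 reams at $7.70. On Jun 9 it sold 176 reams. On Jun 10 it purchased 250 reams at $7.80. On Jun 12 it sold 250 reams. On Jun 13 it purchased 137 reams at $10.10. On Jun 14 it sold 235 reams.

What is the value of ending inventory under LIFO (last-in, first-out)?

Ending inventory = $1,078.00

Jun 9, 176 sold [LIFO — newest first]: 45 @ $7.70 + 131 @ $11.00 = $1,787.50
Jun 12, 250 sold [LIFO — newest first]: 250 @ $7.80 = $1,950.00
Jun 14, 235 sold [LIFO — newest first]: 137 @ $10.10 + 98 @ $11.00 = $2,461.70
Total COGS = $1,787.50 + $1,950.00 + $2,461.70 = $6,199.20
Ending inventory: 98 @ $11.00 = $1,078.00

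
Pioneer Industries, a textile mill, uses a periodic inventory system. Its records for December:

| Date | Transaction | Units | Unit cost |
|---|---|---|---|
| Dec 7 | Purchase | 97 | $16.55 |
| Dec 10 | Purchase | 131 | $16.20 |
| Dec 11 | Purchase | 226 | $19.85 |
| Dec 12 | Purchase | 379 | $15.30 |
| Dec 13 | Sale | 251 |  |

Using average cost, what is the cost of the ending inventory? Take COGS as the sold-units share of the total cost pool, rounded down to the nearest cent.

Dec 13, sell 251: 251/833 × $14,012.35 → $4,222.20
Ending inventory (cost pool remaining) = $9,790.15

Ending inventory = $9,790.15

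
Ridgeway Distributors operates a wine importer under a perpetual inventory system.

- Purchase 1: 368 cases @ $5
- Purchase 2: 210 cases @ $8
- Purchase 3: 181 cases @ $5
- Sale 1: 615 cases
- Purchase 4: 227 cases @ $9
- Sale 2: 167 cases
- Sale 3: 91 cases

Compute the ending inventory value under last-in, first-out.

Sale 1 (615) [LIFO — newest first]: 181 @ $5 + 210 @ $8 + 224 @ $5 = $3,705
Sale 2 (167) [LIFO — newest first]: 167 @ $9 = $1,503
Sale 3 (91) [LIFO — newest first]: 60 @ $9 + 31 @ $5 = $695
Total COGS = $3,705 + $1,503 + $695 = $5,903
Ending inventory: 113 @ $5 = $565
Check: goods available $6,468 = COGS $5,903 + ending $565

Ending inventory = $565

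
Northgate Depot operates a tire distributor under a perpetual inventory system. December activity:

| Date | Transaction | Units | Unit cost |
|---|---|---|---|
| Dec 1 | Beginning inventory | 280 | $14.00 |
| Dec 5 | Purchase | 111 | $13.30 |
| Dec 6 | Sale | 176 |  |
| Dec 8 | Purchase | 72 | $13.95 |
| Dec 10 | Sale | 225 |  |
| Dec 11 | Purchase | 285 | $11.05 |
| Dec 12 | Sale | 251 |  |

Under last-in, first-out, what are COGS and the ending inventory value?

COGS = $8,306.25; ending inventory = $1,243.70

Dec 6, 176 sold [LIFO — newest first]: 111 @ $13.30 + 65 @ $14.00 = $2,386.30
Dec 10, 225 sold [LIFO — newest first]: 72 @ $13.95 + 153 @ $14.00 = $3,146.40
Dec 12, 251 sold [LIFO — newest first]: 251 @ $11.05 = $2,773.55
Total COGS = $2,386.30 + $3,146.40 + $2,773.55 = $8,306.25
Ending inventory: 62 @ $14.00 + 34 @ $11.05 = $1,243.70
Check: goods available $9,549.95 = COGS $8,306.25 + ending $1,243.70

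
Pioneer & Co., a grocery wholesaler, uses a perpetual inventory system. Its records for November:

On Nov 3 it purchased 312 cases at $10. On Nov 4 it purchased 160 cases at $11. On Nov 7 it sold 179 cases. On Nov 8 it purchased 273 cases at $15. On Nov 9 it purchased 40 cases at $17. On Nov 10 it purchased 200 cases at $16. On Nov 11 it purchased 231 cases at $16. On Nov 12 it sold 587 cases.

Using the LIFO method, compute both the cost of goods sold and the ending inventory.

Nov 7, 179 sold [LIFO — newest first]: 160 @ $11 + 19 @ $10 = $1,950
Nov 12, 587 sold [LIFO — newest first]: 231 @ $16 + 200 @ $16 + 40 @ $17 + 116 @ $15 = $9,316
Total COGS = $1,950 + $9,316 = $11,266
Ending inventory: 293 @ $10 + 157 @ $15 = $5,285

COGS = $11,266; ending inventory = $5,285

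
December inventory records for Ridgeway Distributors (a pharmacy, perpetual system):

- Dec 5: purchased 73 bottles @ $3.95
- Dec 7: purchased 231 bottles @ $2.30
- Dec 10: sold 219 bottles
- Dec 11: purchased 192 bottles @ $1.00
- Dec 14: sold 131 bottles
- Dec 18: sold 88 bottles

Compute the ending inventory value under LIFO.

Dec 10, 219 sold [LIFO — newest first]: 219 @ $2.30 = $503.70
Dec 14, 131 sold [LIFO — newest first]: 131 @ $1.00 = $131.00
Dec 18, 88 sold [LIFO — newest first]: 61 @ $1.00 + 12 @ $2.30 + 15 @ $3.95 = $147.85
Total COGS = $503.70 + $131.00 + $147.85 = $782.55
Ending inventory: 58 @ $3.95 = $229.10

Ending inventory = $229.10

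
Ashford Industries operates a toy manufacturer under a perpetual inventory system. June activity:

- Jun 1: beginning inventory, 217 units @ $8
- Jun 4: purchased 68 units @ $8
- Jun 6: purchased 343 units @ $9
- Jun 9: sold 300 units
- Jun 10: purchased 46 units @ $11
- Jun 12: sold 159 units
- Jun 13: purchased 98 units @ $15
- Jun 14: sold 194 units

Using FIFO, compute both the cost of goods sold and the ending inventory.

Jun 9, 300 sold [FIFO — oldest first]: 217 @ $8 + 68 @ $8 + 15 @ $9 = $2,415
Jun 12, 159 sold [FIFO — oldest first]: 159 @ $9 = $1,431
Jun 14, 194 sold [FIFO — oldest first]: 169 @ $9 + 25 @ $11 = $1,796
Total COGS = $2,415 + $1,431 + $1,796 = $5,642
Ending inventory: 21 @ $11 + 98 @ $15 = $1,701

COGS = $5,642; ending inventory = $1,701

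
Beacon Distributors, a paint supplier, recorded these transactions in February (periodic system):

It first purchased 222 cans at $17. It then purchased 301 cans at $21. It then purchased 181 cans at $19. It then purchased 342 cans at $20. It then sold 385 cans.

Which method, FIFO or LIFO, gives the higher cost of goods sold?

FIFO COGS: 222 @ $17 + 163 @ $21 = $7,197
LIFO COGS: 342 @ $20 + 43 @ $19 = $7,657

LIFO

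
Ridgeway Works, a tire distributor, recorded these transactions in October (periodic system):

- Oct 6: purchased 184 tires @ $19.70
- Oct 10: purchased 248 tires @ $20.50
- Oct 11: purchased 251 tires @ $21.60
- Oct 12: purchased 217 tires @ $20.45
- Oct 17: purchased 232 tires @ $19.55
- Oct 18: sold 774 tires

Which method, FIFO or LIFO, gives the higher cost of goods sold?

FIFO COGS: 184 @ $19.70 + 248 @ $20.50 + 251 @ $21.60 + 91 @ $20.45 = $15,991.35
LIFO COGS: 232 @ $19.55 + 217 @ $20.45 + 251 @ $21.60 + 74 @ $20.50 = $15,911.85

FIFO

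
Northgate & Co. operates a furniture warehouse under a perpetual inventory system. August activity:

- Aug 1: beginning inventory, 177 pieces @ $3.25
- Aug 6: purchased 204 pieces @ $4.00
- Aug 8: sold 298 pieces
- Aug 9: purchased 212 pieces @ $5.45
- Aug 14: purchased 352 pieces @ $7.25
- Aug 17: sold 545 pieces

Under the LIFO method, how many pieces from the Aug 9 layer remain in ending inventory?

Aug 8, 298 sold [LIFO — newest first]: 204 @ $4.00 + 94 @ $3.25 = $1,121.50
Aug 17, 545 sold [LIFO — newest first]: 352 @ $7.25 + 193 @ $5.45 = $3,603.85
Total COGS = $1,121.50 + $3,603.85 = $4,725.35
Ending inventory: 83 @ $3.25 + 19 @ $5.45 = $373.30
Check: goods available $5,098.65 = COGS $4,725.35 + ending $373.30

19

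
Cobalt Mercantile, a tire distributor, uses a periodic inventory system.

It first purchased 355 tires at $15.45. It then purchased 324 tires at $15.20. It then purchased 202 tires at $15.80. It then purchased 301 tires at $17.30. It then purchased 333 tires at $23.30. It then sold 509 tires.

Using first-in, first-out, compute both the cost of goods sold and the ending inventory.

Sale 1 (509) [FIFO — oldest first]: 355 @ $15.45 + 154 @ $15.20 = $7,825.55
Ending inventory: 170 @ $15.20 + 202 @ $15.80 + 301 @ $17.30 + 333 @ $23.30 = $18,741.80

COGS = $7,825.55; ending inventory = $18,741.80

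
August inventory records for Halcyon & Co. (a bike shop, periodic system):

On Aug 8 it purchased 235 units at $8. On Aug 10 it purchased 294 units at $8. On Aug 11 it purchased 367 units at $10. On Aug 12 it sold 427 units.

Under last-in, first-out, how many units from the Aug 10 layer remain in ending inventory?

234

Aug 12, 427 sold [LIFO — newest first]: 367 @ $10 + 60 @ $8 = $4,150
Ending inventory: 235 @ $8 + 234 @ $8 = $3,752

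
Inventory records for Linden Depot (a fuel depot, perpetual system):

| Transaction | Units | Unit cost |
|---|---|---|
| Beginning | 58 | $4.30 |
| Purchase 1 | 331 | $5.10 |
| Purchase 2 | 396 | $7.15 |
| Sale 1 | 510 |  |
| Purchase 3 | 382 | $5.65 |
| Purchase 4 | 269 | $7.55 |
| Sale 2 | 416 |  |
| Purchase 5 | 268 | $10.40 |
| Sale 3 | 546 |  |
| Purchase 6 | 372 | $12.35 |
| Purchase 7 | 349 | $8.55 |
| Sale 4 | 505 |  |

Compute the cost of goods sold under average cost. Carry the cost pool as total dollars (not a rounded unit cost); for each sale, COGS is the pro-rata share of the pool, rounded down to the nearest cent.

COGS = $14,917.91

After Beginning: 58 on hand, pool $249.40 (≈ $4.3000 each)
After Purchase 1: 389 on hand, pool $1,937.50 (≈ $4.9807 each)
After Purchase 2: 785 on hand, pool $4,768.90 (≈ $6.0750 each)
Sale 1, sell 510: 510/785 × $4,768.90 → $3,098.26
After Purchase 3: 657 on hand, pool $3,828.94 (≈ $5.8279 each)
After Purchase 4: 926 on hand, pool $5,859.89 (≈ $6.3282 each)
Sale 2, sell 416: 416/926 × $5,859.89 → $2,632.52
After Purchase 5: 778 on hand, pool $6,014.57 (≈ $7.7308 each)
Sale 3, sell 546: 546/778 × $6,014.57 → $4,221.02
After Purchase 6: 604 on hand, pool $6,387.75 (≈ $10.5757 each)
After Purchase 7: 953 on hand, pool $9,371.70 (≈ $9.8339 each)
Sale 4, sell 505: 505/953 × $9,371.70 → $4,966.11
Total COGS = $3,098.26 + $2,632.52 + $4,221.02 + $4,966.11 = $14,917.91
Ending inventory (cost pool remaining) = $4,405.59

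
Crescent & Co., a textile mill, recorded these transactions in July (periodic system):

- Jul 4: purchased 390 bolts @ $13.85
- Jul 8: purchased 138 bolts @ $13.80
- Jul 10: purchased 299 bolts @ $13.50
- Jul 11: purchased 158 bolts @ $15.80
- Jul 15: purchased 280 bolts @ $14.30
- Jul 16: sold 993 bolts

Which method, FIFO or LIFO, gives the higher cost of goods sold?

FIFO COGS: 390 @ $13.85 + 138 @ $13.80 + 299 @ $13.50 + 158 @ $15.80 + 8 @ $14.30 = $13,953.20
LIFO COGS: 280 @ $14.30 + 158 @ $15.80 + 299 @ $13.50 + 138 @ $13.80 + 118 @ $13.85 = $14,075.60

LIFO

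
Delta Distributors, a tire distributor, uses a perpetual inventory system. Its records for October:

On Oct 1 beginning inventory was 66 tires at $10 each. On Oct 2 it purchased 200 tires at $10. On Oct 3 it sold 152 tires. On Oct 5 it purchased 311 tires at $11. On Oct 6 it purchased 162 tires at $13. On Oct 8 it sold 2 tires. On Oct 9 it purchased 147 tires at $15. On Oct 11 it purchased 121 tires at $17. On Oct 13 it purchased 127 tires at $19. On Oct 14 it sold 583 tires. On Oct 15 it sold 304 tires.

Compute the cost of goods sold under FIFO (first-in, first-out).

COGS = $13,095

Oct 3, 152 sold [FIFO — oldest first]: 66 @ $10 + 86 @ $10 = $1,520
Oct 8, 2 sold [FIFO — oldest first]: 2 @ $10 = $20
Oct 14, 583 sold [FIFO — oldest first]: 112 @ $10 + 311 @ $11 + 160 @ $13 = $6,621
Oct 15, 304 sold [FIFO — oldest first]: 2 @ $13 + 147 @ $15 + 121 @ $17 + 34 @ $19 = $4,934
Total COGS = $1,520 + $20 + $6,621 + $4,934 = $13,095
Ending inventory: 93 @ $19 = $1,767
Check: goods available $14,862 = COGS $13,095 + ending $1,767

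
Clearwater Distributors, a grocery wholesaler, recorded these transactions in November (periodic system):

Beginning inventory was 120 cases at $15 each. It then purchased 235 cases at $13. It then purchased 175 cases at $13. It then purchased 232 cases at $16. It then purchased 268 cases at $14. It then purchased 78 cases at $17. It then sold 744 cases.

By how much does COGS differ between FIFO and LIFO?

FIFO COGS: 120 @ $15 + 235 @ $13 + 175 @ $13 + 214 @ $16 = $10,554
LIFO COGS: 78 @ $17 + 268 @ $14 + 232 @ $16 + 166 @ $13 = $10,948
Difference = |$10,554 − $10,948| = $394

$394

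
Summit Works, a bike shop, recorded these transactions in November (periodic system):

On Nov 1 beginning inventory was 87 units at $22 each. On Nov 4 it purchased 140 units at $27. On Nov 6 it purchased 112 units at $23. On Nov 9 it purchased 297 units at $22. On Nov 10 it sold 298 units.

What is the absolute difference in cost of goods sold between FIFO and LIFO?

$770

FIFO COGS: 87 @ $22 + 140 @ $27 + 71 @ $23 = $7,327
LIFO COGS: 297 @ $22 + 1 @ $23 = $6,557
Difference = |$7,327 − $6,557| = $770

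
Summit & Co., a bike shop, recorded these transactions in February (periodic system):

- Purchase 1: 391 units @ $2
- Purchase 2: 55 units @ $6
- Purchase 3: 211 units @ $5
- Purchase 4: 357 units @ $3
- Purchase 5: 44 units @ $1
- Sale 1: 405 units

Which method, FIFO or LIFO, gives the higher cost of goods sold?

FIFO COGS: 391 @ $2 + 14 @ $6 = $866
LIFO COGS: 44 @ $1 + 357 @ $3 + 4 @ $5 = $1,135

LIFO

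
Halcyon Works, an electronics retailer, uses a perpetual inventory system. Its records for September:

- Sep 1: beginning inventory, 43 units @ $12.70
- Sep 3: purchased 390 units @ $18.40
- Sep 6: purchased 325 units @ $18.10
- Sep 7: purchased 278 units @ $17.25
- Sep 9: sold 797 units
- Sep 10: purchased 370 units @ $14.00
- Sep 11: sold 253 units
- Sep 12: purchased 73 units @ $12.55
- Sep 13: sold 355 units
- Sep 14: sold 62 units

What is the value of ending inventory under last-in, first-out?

Ending inventory = $152.40

Sep 9, 797 sold [LIFO — newest first]: 278 @ $17.25 + 325 @ $18.10 + 194 @ $18.40 = $14,247.60
Sep 11, 253 sold [LIFO — newest first]: 253 @ $14.00 = $3,542.00
Sep 13, 355 sold [LIFO — newest first]: 73 @ $12.55 + 117 @ $14.00 + 165 @ $18.40 = $5,590.15
Sep 14, 62 sold [LIFO — newest first]: 31 @ $18.40 + 31 @ $12.70 = $964.10
Total COGS = $14,247.60 + $3,542.00 + $5,590.15 + $964.10 = $24,343.85
Ending inventory: 12 @ $12.70 = $152.40
Check: goods available $24,496.25 = COGS $24,343.85 + ending $152.40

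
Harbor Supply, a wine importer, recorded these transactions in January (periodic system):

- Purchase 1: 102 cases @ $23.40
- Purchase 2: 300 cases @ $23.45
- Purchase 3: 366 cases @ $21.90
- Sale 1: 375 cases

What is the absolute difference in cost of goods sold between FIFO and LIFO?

FIFO COGS: 102 @ $23.40 + 273 @ $23.45 = $8,788.65
LIFO COGS: 366 @ $21.90 + 9 @ $23.45 = $8,226.45
Difference = |$8,788.65 − $8,226.45| = $562.20

$562.20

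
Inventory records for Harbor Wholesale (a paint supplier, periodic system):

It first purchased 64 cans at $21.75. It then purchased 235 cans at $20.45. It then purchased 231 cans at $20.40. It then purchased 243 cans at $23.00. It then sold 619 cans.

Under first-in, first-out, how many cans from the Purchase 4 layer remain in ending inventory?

Sale 1 (619) [FIFO — oldest first]: 64 @ $21.75 + 235 @ $20.45 + 231 @ $20.40 + 89 @ $23.00 = $12,957.15
Ending inventory: 154 @ $23.00 = $3,542.00

154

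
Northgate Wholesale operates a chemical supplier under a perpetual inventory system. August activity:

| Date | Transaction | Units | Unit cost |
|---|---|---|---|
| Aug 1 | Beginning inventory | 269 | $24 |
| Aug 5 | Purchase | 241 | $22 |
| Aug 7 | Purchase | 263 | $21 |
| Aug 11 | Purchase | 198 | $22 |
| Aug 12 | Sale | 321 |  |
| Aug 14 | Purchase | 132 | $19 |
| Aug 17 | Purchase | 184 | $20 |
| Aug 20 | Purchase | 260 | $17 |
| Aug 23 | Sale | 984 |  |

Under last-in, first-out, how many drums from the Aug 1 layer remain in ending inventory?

242

Aug 12, 321 sold [LIFO — newest first]: 198 @ $22 + 123 @ $21 = $6,939
Aug 23, 984 sold [LIFO — newest first]: 260 @ $17 + 184 @ $20 + 132 @ $19 + 140 @ $21 + 241 @ $22 + 27 @ $24 = $19,498
Total COGS = $6,939 + $19,498 = $26,437
Ending inventory: 242 @ $24 = $5,808
Check: goods available $32,245 = COGS $26,437 + ending $5,808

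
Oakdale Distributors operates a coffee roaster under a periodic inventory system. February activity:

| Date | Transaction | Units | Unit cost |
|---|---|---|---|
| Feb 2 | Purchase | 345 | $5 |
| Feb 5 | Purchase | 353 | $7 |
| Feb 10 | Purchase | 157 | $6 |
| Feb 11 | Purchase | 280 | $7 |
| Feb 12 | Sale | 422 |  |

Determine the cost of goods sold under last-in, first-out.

COGS = $2,812

Feb 12, 422 sold [LIFO — newest first]: 280 @ $7 + 142 @ $6 = $2,812
Ending inventory: 345 @ $5 + 353 @ $7 + 15 @ $6 = $4,286
Check: goods available $7,098 = COGS $2,812 + ending $4,286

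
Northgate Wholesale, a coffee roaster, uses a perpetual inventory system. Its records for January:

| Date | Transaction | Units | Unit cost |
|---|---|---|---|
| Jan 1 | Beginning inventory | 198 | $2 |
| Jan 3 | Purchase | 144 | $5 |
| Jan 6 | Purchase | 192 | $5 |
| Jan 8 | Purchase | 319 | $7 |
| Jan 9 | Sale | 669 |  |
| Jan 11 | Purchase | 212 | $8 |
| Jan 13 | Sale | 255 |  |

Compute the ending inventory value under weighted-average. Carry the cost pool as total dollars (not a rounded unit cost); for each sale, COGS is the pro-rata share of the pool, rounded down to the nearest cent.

Ending inventory = $934.84

After Jan 1: 198 on hand, pool $396.00 (≈ $2.0000 each)
After Jan 3: 342 on hand, pool $1,116.00 (≈ $3.2632 each)
After Jan 6: 534 on hand, pool $2,076.00 (≈ $3.8876 each)
After Jan 8: 853 on hand, pool $4,309.00 (≈ $5.0516 each)
Jan 9, sell 669: 669/853 × $4,309.00 → $3,379.50
After Jan 11: 396 on hand, pool $2,625.50 (≈ $6.6301 each)
Jan 13, sell 255: 255/396 × $2,625.50 → $1,690.66
Total COGS = $3,379.50 + $1,690.66 = $5,070.16
Ending inventory (cost pool remaining) = $934.84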